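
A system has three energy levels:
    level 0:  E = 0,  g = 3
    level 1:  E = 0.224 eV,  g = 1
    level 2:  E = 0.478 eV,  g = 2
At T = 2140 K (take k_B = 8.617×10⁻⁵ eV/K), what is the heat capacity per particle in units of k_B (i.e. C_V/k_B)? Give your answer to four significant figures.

k_BT = 8.617×10⁻⁵ × 2140 K = 0.184404 eV.
Eᵢ/kT = 0, 1.21472, 2.59213.
Z = Σ gᵢe^(−Eᵢ/kT) = 3·e^(−0) + 1·e^(−1.21472) + 2·e^(−2.59213) = 3.00000 + 0.296793 + 0.149721 = 3.44651.
⟨E⟩ = 0.0400545 eV, ⟨E²⟩ = 0.0142465 eV².
C_V/k_B = (⟨E²⟩ − ⟨E⟩²)/(kT)² = (0.0142465 − 0.00160436)/0.0340048 = 0.3718.

0.3718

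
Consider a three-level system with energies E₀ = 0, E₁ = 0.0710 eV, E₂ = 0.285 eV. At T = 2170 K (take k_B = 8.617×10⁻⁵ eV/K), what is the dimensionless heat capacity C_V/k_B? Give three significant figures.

0.221

k_BT = 8.617×10⁻⁵ × 2170 K = 0.18699 eV.
Eᵢ/kT = 0, 0.37970, 1.5241.
Z = Σ e^(−Eᵢ/kT) = e^(−0) + e^(−0.37970) + e^(−1.5241) = 1.0000 + 0.68407 + 0.21782 = 1.9019.
⟨E⟩ = 0.058177 eV, ⟨E²⟩ = 0.011116 eV².
C_V/k_B = (⟨E²⟩ − ⟨E⟩²)/(kT)² = (0.011116 − 0.0033846)/0.034965 = 0.221.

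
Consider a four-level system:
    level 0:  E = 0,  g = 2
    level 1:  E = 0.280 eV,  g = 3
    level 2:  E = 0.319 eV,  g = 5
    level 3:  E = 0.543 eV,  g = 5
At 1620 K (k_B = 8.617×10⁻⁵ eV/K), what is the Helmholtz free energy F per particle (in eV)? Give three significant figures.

k_BT = 8.617×10⁻⁵ × 1620 K = 0.13960 eV.
Eᵢ/kT = 0, 2.0057, 2.2851, 3.8897.
Z = Σ gᵢe^(−Eᵢ/kT) = 2·e^(−0) + 3·e^(−2.0057) + 5·e^(−2.2851) + 5·e^(−3.8897) = 2.0000 + 0.40370 + 0.50882 + 0.10226 = 3.0148.
F = −kT ln Z = −0.13960 × ln(3.0148) = −0.13960 × 1.1035 = -0.154 eV.

-0.154 eV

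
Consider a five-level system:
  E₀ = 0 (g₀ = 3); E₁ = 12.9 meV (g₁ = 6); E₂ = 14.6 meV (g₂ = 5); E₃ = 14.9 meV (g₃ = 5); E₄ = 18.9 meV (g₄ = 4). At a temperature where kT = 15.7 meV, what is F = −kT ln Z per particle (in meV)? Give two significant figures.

-37 meV

Eᵢ/kT = 0, 0.8217, 0.9299, 0.9490, 1.204.
Z = Σ gᵢe^(−Eᵢ/kT) = 3·e^(−0) + 6·e^(−0.8217) + 5·e^(−0.9299) + 5·e^(−0.9490) + 4·e^(−1.204) = 3.000 + 2.638 + 1.973 + 1.936 + 1.200 = 10.75.
F = −kT ln Z = −15.7 × ln(10.75) = −15.7 × 2.375 = -37 meV.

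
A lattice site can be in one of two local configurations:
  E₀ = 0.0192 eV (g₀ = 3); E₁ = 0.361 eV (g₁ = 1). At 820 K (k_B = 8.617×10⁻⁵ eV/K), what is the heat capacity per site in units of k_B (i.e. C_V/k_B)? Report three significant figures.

k_BT = 8.617×10⁻⁵ × 820 K = 0.070659 eV.
Eᵢ/kT = 0.27173, 5.1090.
Z = Σ gᵢe^(−Eᵢ/kT) = 3·e^(−0.27173) + 1·e^(−5.1090) = 2.2862 + 0.0060421 = 2.2922.
⟨E⟩ = 0.020101 eV, ⟨E²⟩ = 0.00071119 eV².
C_V/k_B = (⟨E²⟩ − ⟨E⟩²)/(kT)² = (0.00071119 − 0.00040405)/0.0049927 = 0.0615.

0.0615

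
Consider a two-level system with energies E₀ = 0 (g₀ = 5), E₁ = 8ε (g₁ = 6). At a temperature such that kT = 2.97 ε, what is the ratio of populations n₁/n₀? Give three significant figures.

n₁/n₀ = (g₁/g₀) exp[−(E₁−E₀)/kT] = (6/5) × exp(−(8ε)/(2.97ε)) = (6/5) × exp(-2.6936) = 0.0812.

0.0812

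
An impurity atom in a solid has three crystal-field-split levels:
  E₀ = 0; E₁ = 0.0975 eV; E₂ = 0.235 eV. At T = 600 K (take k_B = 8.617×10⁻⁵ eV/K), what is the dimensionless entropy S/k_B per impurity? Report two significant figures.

k_BT = 8.617×10⁻⁵ × 600 K = 0.05170 eV.
Eᵢ/kT = 0, 1.886, 4.545.
Z = Σ e^(−Eᵢ/kT) = e^(−0) + e^(−1.886) + e^(−4.545) = 1.000 + 0.1517 + 0.01062 = 1.162.
⟨E⟩ = Σ EᵢPᵢ = 0.01488 eV.
S/k_B = ln Z + ⟨E⟩/kT = ln(1.162) + 0.01488/0.05170 = 0.1501 + 0.2878 = 0.44.

0.44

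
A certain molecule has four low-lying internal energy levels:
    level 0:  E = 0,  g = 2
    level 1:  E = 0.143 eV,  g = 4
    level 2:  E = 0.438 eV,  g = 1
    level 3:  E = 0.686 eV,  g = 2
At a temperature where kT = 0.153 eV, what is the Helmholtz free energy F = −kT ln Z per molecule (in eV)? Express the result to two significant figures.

Eᵢ/kT = 0, 0.9346, 2.863, 4.484.
Z = Σ gᵢe^(−Eᵢ/kT) = 2·e^(−0) + 4·e^(−0.9346) + 1·e^(−2.863) + 2·e^(−4.484) = 2.000 + 1.571 + 0.05710 + 0.02258 = 3.651.
F = −kT ln Z = −0.153 × ln(3.651) = −0.153 × 1.295 = -0.20 eV.

-0.20 eV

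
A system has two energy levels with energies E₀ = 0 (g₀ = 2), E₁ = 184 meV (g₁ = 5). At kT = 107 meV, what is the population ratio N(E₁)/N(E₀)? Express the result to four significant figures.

0.4478

n₁/n₀ = (g₁/g₀) exp[−(E₁−E₀)/kT] = (5/2) × exp(−(184 meV)/(107 meV)) = (5/2) × exp(-1.71963) = 0.4478.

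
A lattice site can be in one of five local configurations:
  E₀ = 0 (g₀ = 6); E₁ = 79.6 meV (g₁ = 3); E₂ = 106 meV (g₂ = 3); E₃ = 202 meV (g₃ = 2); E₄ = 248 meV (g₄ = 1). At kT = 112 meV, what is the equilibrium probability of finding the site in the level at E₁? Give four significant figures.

0.1624

Eᵢ/kT = 0, 0.710714, 0.946429, 1.80357, 2.21429.
Z = Σ gᵢe^(−Eᵢ/kT) = 6·e^(−0) + 3·e^(−0.710714) + 3·e^(−0.946429) + 2·e^(−1.80357) + 1·e^(−2.21429) = 6.00000 + 1.47388 + 1.16437 + 0.329420 + 0.109231 = 9.07690.
P₁ = g₁ e^(−E₁/kT) / Z = 1.47388/9.07690 = 0.1624.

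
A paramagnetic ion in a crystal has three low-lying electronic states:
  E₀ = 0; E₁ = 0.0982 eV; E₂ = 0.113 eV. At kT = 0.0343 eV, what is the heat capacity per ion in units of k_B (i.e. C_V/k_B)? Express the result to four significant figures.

Eᵢ/kT = 0, 2.86297, 3.29446.
Z = Σ e^(−Eᵢ/kT) = e^(−0) + e^(−2.86297) + e^(−3.29446) = 1.00000 + 0.0570989 + 0.0370881 = 1.09419.
⟨E⟩ = 0.00895463 eV, ⟨E²⟩ = 0.000936032 eV².
C_V/k_B = (⟨E²⟩ − ⟨E⟩²)/(kT)² = (0.000936032 − 0.0000801854)/0.00117649 = 0.7275.

0.7275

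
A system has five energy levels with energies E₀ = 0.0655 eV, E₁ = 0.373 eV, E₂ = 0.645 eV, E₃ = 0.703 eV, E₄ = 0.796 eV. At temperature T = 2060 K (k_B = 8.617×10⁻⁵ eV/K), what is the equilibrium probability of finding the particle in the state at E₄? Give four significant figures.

k_BT = 8.617×10⁻⁵ × 2060 K = 0.177510 eV.
Eᵢ/kT = 0.368993, 2.10129, 3.63360, 3.96034, 4.48425.
Z = Σ e^(−Eᵢ/kT) = e^(−0.368993) + e^(−2.10129) + e^(−3.63360) + e^(−3.96034) + e^(−4.48425) = 0.691430 + 0.122299 + 0.0264209 + 0.0190566 + 0.0112853 = 0.870492.
P₄ = e^(−E₄/kT) / Z = 0.0112853/0.870492 = 0.01296.

0.01296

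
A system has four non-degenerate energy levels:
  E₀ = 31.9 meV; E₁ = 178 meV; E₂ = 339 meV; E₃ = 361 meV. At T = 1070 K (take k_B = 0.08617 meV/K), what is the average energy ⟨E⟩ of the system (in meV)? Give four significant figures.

k_BT = 0.08617 × 1070 K = 92.2019 meV.
Eᵢ/kT = 0.345980, 1.93055, 3.67671, 3.91532.
Z = Σ e^(−Eᵢ/kT) = e^(−0.345980) + e^(−1.93055) + e^(−3.67671) + e^(−3.91532) = 0.707527 + 0.145068 + 0.0253061 + 0.0199342 = 0.897835.
⟨E⟩ = Σ Eᵢ e^(−Eᵢ/kT) / Z = (31.9·0.707527 + 178·0.145068 + 339·0.0253061 + 361·0.0199342) / 0.897835 = 71.47 meV.

71.47 meV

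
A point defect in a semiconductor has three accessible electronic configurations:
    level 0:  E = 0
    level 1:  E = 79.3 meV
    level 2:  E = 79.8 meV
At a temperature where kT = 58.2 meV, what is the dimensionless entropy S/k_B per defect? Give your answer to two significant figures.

0.87

Eᵢ/kT = 0, 1.363, 1.371.
Z = Σ e^(−Eᵢ/kT) = e^(−0) + e^(−1.363) + e^(−1.371) = 1.000 + 0.2559 + 0.2539 = 1.510.
⟨E⟩ = Σ EᵢPᵢ = 26.86 meV.
S/k_B = ln Z + ⟨E⟩/kT = ln(1.510) + 26.86/58.2 = 0.4121 + 0.4615 = 0.87.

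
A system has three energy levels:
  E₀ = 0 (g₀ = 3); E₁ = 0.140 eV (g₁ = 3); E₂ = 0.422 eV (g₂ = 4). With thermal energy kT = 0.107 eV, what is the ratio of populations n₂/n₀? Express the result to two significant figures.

0.026

n₂/n₀ = (g₂/g₀) exp[−(E₂−E₀)/kT] = (4/3) × exp(−(0.422 eV)/(0.107 eV)) = (4/3) × exp(-3.944) = 0.026.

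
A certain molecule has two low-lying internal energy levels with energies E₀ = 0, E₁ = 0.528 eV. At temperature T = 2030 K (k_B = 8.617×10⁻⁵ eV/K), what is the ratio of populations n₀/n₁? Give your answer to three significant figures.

k_BT = 8.617×10⁻⁵ × 2030 K = 0.17493 eV.
n₀/n₁ = exp[−(E₀−E₁)/kT] = exp(−(-0.528 eV)/(0.17493 eV)) = exp(3.0184) = 20.5.

20.5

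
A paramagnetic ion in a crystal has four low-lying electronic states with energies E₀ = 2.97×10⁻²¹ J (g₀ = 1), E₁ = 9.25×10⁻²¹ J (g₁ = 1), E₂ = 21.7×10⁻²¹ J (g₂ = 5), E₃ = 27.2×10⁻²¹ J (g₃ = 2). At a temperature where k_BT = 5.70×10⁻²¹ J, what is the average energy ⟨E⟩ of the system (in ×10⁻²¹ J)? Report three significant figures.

Eᵢ/kT = 0.52105, 1.6228, 3.8070, 4.7719.
Z = Σ gᵢe^(−Eᵢ/kT) = 1·e^(−0.52105) + 1·e^(−1.6228) + 5·e^(−3.8070) + 2·e^(−4.7719) = 0.59390 + 0.19735 + 0.11107 + 0.016929 = 0.91925.
⟨E⟩ = Σ Eᵢ gᵢe^(−Eᵢ/kT) / Z = (2.97·0.59390 + 9.25·0.19735 + 21.7·0.11107 + 27.2·0.016929) / 0.91925 = 7.03 ×10⁻²¹ J.

7.03 ×10⁻²¹ J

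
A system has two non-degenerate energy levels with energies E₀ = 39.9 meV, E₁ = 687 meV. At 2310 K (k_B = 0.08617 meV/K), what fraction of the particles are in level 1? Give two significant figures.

0.037

k_BT = 0.08617 × 2310 K = 199.1 meV.
Eᵢ/kT = 0.2004, 3.451.
Z = Σ e^(−Eᵢ/kT) = e^(−0.2004) + e^(−3.451) = 0.8184 + 0.03171 = 0.8501.
P₁ = e^(−E₁/kT) / Z = 0.03171/0.8501 = 0.037.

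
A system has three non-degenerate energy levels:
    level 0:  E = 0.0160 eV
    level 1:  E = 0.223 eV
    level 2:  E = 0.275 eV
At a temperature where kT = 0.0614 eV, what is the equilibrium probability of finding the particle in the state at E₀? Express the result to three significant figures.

0.953

Eᵢ/kT = 0.26059, 3.6319, 4.4788.
Z = Σ e^(−Eᵢ/kT) = e^(−0.26059) + e^(−3.6319) + e^(−4.4788) = 0.77060 + 0.026466 + 0.011347 = 0.80841.
P₀ = e^(−E₀/kT) / Z = 0.77060/0.80841 = 0.953.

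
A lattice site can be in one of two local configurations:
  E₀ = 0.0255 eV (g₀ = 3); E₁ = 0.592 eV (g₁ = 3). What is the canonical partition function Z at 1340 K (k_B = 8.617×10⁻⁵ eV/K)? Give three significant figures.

Z = 2.42

k_BT = 8.617×10⁻⁵ × 1340 K = 0.11547 eV.
Eᵢ/kT = 0.22084, 5.1269.
Z = Σ gᵢe^(−Eᵢ/kT) = 3·e^(−0.22084) + 3·e^(−5.1269) = 2.4055 + 0.017805 = 2.4233.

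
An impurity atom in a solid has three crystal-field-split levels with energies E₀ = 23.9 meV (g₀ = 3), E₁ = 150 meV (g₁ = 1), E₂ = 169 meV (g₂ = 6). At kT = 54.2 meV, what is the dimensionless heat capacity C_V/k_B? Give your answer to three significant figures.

0.849

Eᵢ/kT = 0.44096, 2.7675, 3.1181.
Z = Σ gᵢe^(−Eᵢ/kT) = 3·e^(−0.44096) + 1·e^(−2.7675) + 6·e^(−3.1181) = 1.9303 + 0.062819 + 0.26545 = 2.2586.
⟨E⟩ = 44.460 meV, ⟨E²⟩ = 4470.7 meV².
C_V/k_B = (⟨E²⟩ − ⟨E⟩²)/(kT)² = (4470.7 − 1976.7)/2937.6 = 0.849.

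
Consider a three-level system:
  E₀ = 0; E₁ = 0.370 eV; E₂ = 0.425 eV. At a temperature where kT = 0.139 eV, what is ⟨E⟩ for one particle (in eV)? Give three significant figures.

Eᵢ/kT = 0, 2.6619, 3.0576.
Z = Σ e^(−Eᵢ/kT) = e^(−0) + e^(−2.6619) + e^(−3.0576) = 1.0000 + 0.069815 + 0.047000 = 1.1168.
⟨E⟩ = Σ Eᵢ e^(−Eᵢ/kT) / Z = (0·1.0000 + 0.370·0.069815 + 0.425·0.047000) / 1.1168 = 0.0410 eV.

0.0410 eV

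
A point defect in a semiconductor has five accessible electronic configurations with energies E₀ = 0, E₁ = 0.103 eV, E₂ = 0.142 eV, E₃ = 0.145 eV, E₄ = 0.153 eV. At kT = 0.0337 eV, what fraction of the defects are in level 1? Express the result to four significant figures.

Eᵢ/kT = 0, 3.05638, 4.21365, 4.30267, 4.54006.
Z = Σ e^(−Eᵢ/kT) = e^(−0) + e^(−3.05638) + e^(−4.21365) + e^(−4.30267) + e^(−4.54006) = 1.00000 + 0.0470577 + 0.0147923 + 0.0135324 + 0.0106728 = 1.08606.
P₁ = e^(−E₁/kT) / Z = 0.0470577/1.08606 = 0.04333.

0.04333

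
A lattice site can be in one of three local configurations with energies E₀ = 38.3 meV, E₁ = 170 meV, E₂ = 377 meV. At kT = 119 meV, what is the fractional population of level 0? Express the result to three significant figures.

0.720

Eᵢ/kT = 0.32185, 1.4286, 3.1681.
Z = Σ e^(−Eᵢ/kT) = e^(−0.32185) + e^(−1.4286) + e^(−3.1681) = 0.72481 + 0.23964 + 0.042083 = 1.0065.
P₀ = e^(−E₀/kT) / Z = 0.72481/1.0065 = 0.720.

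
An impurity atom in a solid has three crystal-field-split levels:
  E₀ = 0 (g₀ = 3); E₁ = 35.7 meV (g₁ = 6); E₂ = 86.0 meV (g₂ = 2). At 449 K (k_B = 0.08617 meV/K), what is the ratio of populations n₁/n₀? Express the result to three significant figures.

0.795

k_BT = 0.08617 × 449 K = 38.690 meV.
n₁/n₀ = (g₁/g₀) exp[−(E₁−E₀)/kT] = (6/3) × exp(−(35.7 meV)/(38.690 meV)) = (6/3) × exp(-0.92272) = 0.795.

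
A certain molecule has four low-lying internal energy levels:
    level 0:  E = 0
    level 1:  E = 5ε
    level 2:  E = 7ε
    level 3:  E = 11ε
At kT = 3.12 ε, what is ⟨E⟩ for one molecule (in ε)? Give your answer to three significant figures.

Eᵢ/kT = 0, 1.6026, 2.2436, 3.5256.
Z = Σ e^(−Eᵢ/kT) = e^(−0) + e^(−1.6026) + e^(−2.2436) + e^(−3.5256) = 1.0000 + 0.20137 + 0.10608 + 0.029434 = 1.3369.
⟨E⟩ = Σ Eᵢ e^(−Eᵢ/kT) / Z = (0·1.0000 + 5·0.20137 + 7·0.10608 + 11·0.029434) / 1.3369 = 1.55 ε.

1.55 ε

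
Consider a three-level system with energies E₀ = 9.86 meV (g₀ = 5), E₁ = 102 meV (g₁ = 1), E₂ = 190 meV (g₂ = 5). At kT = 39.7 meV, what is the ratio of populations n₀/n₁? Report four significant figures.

50.92

n₀/n₁ = (g₀/g₁) exp[−(E₀−E₁)/kT] = (5/1) × exp(−(-92.14 meV)/(39.7 meV)) = (5/1) × exp(2.32091) = 50.92.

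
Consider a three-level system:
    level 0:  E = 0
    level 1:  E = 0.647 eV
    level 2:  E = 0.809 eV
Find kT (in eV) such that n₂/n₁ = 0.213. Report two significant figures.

0.10 eV

n₂/n₁ = exp[−(E₂−E₁)/kT] = 0.213.
⇒ (E₂−E₁)/kT = ln(1/0.213) = ln(4.695) = 1.546.
kT = 0.162 eV / 1.546 = 0.10 eV.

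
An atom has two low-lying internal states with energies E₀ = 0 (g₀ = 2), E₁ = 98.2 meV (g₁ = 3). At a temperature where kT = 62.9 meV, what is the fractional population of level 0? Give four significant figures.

0.7606

Eᵢ/kT = 0, 1.56121.
Z = Σ gᵢe^(−Eᵢ/kT) = 2·e^(−0) + 3·e^(−1.56121) = 2.00000 + 0.629646 = 2.62965.
P₀ = g₀ e^(−E₀/kT) / Z = 2.00000/2.62965 = 0.7606.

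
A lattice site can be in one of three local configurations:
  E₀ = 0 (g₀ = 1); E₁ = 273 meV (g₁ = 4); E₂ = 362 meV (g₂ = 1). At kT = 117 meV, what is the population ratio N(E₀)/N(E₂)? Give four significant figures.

22.07

n₀/n₂ = (g₀/g₂) exp[−(E₀−E₂)/kT] = (1/1) × exp(−(-362 meV)/(117 meV)) = (1/1) × exp(3.09402) = 22.07.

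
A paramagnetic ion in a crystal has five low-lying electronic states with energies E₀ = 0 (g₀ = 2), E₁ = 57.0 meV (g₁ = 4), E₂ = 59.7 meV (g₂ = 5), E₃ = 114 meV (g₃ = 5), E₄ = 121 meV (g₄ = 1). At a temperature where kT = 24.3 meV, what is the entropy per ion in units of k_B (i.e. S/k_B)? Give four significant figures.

Eᵢ/kT = 0, 2.34568, 2.45679, 4.69136, 4.97942.
Z = Σ gᵢe^(−Eᵢ/kT) = 2·e^(−0) + 4·e^(−2.34568) + 5·e^(−2.45679) + 5·e^(−4.69136) + 1·e^(−4.97942) = 2.00000 + 0.383128 + 0.428548 + 0.0458710 + 0.00687805 = 2.86443.
⟨E⟩ = Σ EᵢPᵢ = 18.6718 meV.
S/k_B = ln Z + ⟨E⟩/kT = ln(2.86443) + 18.6718/24.3 = 1.05237 + 0.768387 = 1.821.

1.821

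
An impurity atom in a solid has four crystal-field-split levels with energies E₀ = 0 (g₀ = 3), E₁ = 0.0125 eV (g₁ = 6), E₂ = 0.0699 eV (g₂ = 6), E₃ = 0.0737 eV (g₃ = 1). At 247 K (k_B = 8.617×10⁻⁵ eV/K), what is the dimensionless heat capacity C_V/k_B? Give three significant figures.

0.418

k_BT = 8.617×10⁻⁵ × 247 K = 0.021284 eV.
Eᵢ/kT = 0, 0.58730, 3.2842, 3.4627.
Z = Σ gᵢe^(−Eᵢ/kT) = 3·e^(−0) + 6·e^(−0.58730) + 6·e^(−3.2842) + 1·e^(−3.4627) = 3.0000 + 3.3350 + 0.22482 + 0.031345 = 6.5912.
⟨E⟩ = 0.0090594 eV, ⟨E²⟩ = 0.00027155 eV².
C_V/k_B = (⟨E²⟩ − ⟨E⟩²)/(kT)² = (0.00027155 − 0.000082073)/0.00045301 = 0.418.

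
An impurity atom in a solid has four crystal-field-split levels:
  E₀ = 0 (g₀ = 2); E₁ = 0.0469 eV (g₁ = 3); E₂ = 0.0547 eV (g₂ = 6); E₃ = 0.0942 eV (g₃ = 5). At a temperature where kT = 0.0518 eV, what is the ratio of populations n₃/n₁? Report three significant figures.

n₃/n₁ = (g₃/g₁) exp[−(E₃−E₁)/kT] = (5/3) × exp(−(0.0473 eV)/(0.0518 eV)) = (5/3) × exp(-0.91313) = 0.669.

0.669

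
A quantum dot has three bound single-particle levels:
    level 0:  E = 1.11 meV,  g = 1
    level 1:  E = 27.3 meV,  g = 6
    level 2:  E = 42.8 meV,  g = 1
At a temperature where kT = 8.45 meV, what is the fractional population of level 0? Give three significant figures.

0.783

Eᵢ/kT = 0.13136, 3.2308, 5.0651.
Z = Σ gᵢe^(−Eᵢ/kT) = 1·e^(−0.13136) + 6·e^(−3.2308) + 1·e^(−5.0651) = 0.87690 + 0.23716 + 0.0063133 = 1.1204.
P₀ = g₀ e^(−E₀/kT) / Z = 0.87690/1.1204 = 0.783.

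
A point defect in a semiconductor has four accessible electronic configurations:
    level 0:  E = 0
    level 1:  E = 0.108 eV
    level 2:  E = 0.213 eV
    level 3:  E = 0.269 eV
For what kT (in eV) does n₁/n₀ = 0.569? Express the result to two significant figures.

n₁/n₀ = exp[−(E₁−E₀)/kT] = 0.569.
⇒ (E₁−E₀)/kT = ln(1/0.569) = ln(1.757) = 0.5636.
kT = 0.108 eV / 0.5636 = 0.19 eV.

0.19 eV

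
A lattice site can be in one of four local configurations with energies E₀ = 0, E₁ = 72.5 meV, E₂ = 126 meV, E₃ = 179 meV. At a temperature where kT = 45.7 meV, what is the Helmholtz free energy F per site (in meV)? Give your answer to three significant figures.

-11.6 meV

Eᵢ/kT = 0, 1.5864, 2.7571, 3.9168.
Z = Σ e^(−Eᵢ/kT) = e^(−0) + e^(−1.5864) + e^(−2.7571) + e^(−3.9168) = 1.0000 + 0.20466 + 0.063476 + 0.019905 = 1.2880.
F = −kT ln Z = −45.7 × ln(1.2880) = −45.7 × 0.25309 = -11.6 meV.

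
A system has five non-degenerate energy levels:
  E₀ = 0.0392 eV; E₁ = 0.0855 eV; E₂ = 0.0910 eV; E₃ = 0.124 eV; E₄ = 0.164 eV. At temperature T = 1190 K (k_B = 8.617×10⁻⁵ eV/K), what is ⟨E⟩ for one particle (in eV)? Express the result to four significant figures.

k_BT = 8.617×10⁻⁵ × 1190 K = 0.102542 eV.
Eᵢ/kT = 0.382282, 0.833805, 0.887441, 1.20926, 1.59934.
Z = Σ e^(−Eᵢ/kT) = e^(−0.382282) + e^(−0.833805) + e^(−0.887441) + e^(−1.20926) + e^(−1.59934) = 0.682303 + 0.434393 + 0.411708 + 0.298418 + 0.202030 = 2.02885.
⟨E⟩ = Σ Eᵢ e^(−Eᵢ/kT) / Z = (0.0392·0.682303 + 0.0855·0.434393 + 0.0910·0.411708 + 0.124·0.298418 + 0.164·0.202030) / 2.02885 = 0.08453 eV.

0.08453 eV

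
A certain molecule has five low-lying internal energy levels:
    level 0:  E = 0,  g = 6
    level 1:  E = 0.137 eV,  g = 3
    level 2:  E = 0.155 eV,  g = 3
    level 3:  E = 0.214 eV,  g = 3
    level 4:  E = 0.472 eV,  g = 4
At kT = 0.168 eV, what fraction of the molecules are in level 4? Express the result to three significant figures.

0.0251

Eᵢ/kT = 0, 0.81548, 0.92262, 1.2738, 2.8095.
Z = Σ gᵢe^(−Eᵢ/kT) = 6·e^(−0) + 3·e^(−0.81548) + 3·e^(−0.92262) + 3·e^(−1.2738) + 4·e^(−2.8095) = 6.0000 + 1.3273 + 1.1924 + 0.83930 + 0.24094 = 9.5999.
P₄ = g₄ e^(−E₄/kT) / Z = 0.24094/9.5999 = 0.0251.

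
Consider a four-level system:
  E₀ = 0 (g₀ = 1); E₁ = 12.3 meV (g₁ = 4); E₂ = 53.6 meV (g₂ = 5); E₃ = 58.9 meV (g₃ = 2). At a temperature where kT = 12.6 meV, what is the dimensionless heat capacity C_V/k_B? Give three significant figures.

0.692

Eᵢ/kT = 0, 0.97619, 4.2540, 4.6746.
Z = Σ gᵢe^(−Eᵢ/kT) = 1·e^(−0) + 4·e^(−0.97619) + 5·e^(−4.2540) + 2·e^(−4.6746) = 1.0000 + 1.5070 + 0.071036 + 0.018659 = 2.5967.
⟨E⟩ = 9.0279 meV, ⟨E²⟩ = 191.32 meV².
C_V/k_B = (⟨E²⟩ − ⟨E⟩²)/(kT)² = (191.32 − 81.503)/158.76 = 0.692.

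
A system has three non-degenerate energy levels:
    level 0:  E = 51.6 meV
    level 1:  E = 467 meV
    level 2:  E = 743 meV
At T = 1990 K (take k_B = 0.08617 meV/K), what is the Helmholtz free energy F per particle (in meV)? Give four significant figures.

k_BT = 0.08617 × 1990 K = 171.478 meV.
Eᵢ/kT = 0.300913, 2.72338, 4.33292.
Z = Σ e^(−Eᵢ/kT) = e^(−0.300913) + e^(−2.72338) + e^(−4.33292) = 0.740142 + 0.0656525 + 0.0131292 = 0.818924.
F = −kT ln Z = −171.478 × ln(0.818924) = −171.478 × -0.199764 = 34.26 meV.

34.26 meV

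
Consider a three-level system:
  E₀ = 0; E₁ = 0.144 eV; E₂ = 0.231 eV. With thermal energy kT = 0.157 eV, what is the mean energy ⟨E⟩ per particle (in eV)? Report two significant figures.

0.068 eV

Eᵢ/kT = 0, 0.9172, 1.471.
Z = Σ e^(−Eᵢ/kT) = e^(−0) + e^(−0.9172) + e^(−1.471) = 1.000 + 0.3996 + 0.2297 = 1.629.
⟨E⟩ = Σ Eᵢ e^(−Eᵢ/kT) / Z = (0·1.000 + 0.144·0.3996 + 0.231·0.2297) / 1.629 = 0.068 eV.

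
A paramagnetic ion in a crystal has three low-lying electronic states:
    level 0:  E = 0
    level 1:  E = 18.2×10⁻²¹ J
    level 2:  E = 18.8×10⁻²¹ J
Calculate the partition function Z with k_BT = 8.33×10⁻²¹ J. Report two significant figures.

Z = 1.2

Eᵢ/kT = 0, 2.185, 2.257.
Z = Σ e^(−Eᵢ/kT) = e^(−0) + e^(−2.185) + e^(−2.257) = 1.000 + 0.1125 + 0.1047 = 1.217.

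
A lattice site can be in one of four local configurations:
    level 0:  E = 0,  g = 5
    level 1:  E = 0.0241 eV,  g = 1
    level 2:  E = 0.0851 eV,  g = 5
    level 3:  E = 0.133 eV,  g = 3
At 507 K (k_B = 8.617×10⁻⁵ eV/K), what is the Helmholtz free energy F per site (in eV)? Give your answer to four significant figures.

-0.08131 eV

k_BT = 8.617×10⁻⁵ × 507 K = 0.0436882 eV.
Eᵢ/kT = 0, 0.551636, 1.94789, 3.04430.
Z = Σ gᵢe^(−Eᵢ/kT) = 5·e^(−0) + 1·e^(−0.551636) + 5·e^(−1.94789) + 3·e^(−3.04430) = 5.00000 + 0.576007 + 0.712873 + 0.142889 = 6.43177.
F = −kT ln Z = −0.0436882 × ln(6.43177) = −0.0436882 × 1.86125 = -0.08131 eV.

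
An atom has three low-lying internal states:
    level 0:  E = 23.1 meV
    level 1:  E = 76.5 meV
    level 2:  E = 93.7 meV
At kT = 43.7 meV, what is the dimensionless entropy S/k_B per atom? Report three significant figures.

0.857

Eᵢ/kT = 0.52860, 1.7506, 2.1442.
Z = Σ e^(−Eᵢ/kT) = e^(−0.52860) + e^(−1.7506) + e^(−2.1442) = 0.58943 + 0.17367 + 0.11716 = 0.88026.
⟨E⟩ = Σ EᵢPᵢ = 43.032 meV.
S/k_B = ln Z + ⟨E⟩/kT = ln(0.88026) + 43.032/43.7 = -0.12754 + 0.98471 = 0.857.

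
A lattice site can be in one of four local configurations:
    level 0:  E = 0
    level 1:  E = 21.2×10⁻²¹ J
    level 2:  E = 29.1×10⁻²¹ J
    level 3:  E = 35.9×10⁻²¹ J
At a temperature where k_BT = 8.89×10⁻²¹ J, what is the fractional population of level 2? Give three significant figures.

0.0330

Eᵢ/kT = 0, 2.3847, 3.2733, 4.0382.
Z = Σ e^(−Eᵢ/kT) = e^(−0) + e^(−2.3847) + e^(−3.2733) + e^(−4.0382) = 1.0000 + 0.092117 + 0.037881 + 0.017629 = 1.1476.
P₂ = e^(−E₂/kT) / Z = 0.037881/1.1476 = 0.0330.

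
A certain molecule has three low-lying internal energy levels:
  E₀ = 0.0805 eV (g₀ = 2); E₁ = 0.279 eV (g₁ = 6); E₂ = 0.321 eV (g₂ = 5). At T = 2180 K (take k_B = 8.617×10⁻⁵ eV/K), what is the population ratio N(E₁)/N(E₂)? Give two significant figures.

k_BT = 8.617×10⁻⁵ × 2180 K = 0.1879 eV.
n₁/n₂ = (g₁/g₂) exp[−(E₁−E₂)/kT] = (6/5) × exp(−(-0.042 eV)/(0.1879 eV)) = (6/5) × exp(0.2235) = 1.5.

1.5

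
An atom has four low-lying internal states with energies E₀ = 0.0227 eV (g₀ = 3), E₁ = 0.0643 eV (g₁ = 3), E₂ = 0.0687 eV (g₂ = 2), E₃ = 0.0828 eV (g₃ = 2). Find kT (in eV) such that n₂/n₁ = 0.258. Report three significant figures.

n₂/n₁ = (g₂/g₁) exp[−(E₂−E₁)/kT] = 0.258.
⇒ (E₂−E₁)/kT = ln((2/3)/0.258) = ln(2.5840) = 0.94934.
kT = 0.0044 eV / 0.94934 = 0.00463 eV.

0.00463 eV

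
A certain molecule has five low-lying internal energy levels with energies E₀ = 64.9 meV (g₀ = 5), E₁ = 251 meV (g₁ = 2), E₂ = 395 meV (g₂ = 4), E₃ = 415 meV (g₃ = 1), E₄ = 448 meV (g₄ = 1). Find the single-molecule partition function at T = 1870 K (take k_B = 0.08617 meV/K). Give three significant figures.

Z = 4.25

k_BT = 0.08617 × 1870 K = 161.14 meV.
Eᵢ/kT = 0.40276, 1.5577, 2.4513, 2.5754, 2.7802.
Z = Σ gᵢe^(−Eᵢ/kT) = 5·e^(−0.40276) + 2·e^(−1.5577) + 4·e^(−2.4513) + 1·e^(−2.5754) + 1·e^(−2.7802) = 3.3424 + 0.42124 + 0.34473 + 0.076123 + 0.062026 = 4.2465.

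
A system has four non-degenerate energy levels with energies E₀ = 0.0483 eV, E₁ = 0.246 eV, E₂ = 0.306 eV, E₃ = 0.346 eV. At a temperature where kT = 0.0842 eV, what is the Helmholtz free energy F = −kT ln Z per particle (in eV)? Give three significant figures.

Eᵢ/kT = 0.57363, 2.9216, 3.6342, 4.1093.
Z = Σ e^(−Eᵢ/kT) = e^(−0.57363) + e^(−2.9216) + e^(−3.6342) + e^(−4.1093) = 0.56348 + 0.053847 + 0.026405 + 0.016419 = 0.66015.
F = −kT ln Z = −0.0842 × ln(0.66015) = −0.0842 × -0.41529 = 0.0350 eV.

0.0350 eV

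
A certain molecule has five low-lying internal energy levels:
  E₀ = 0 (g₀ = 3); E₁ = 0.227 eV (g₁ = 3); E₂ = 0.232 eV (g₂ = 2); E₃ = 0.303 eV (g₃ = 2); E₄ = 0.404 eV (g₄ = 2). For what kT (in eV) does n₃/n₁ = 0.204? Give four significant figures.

0.06418 eV

n₃/n₁ = (g₃/g₁) exp[−(E₃−E₁)/kT] = 0.204.
⇒ (E₃−E₁)/kT = ln((2/3)/0.204) = ln(3.26797) = 1.18417.
kT = 0.076 eV / 1.18417 = 0.06418 eV.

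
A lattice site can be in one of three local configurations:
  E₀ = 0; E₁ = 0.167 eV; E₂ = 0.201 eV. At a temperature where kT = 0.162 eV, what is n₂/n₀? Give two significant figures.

0.29

n₂/n₀ = exp[−(E₂−E₀)/kT] = exp(−(0.201 eV)/(0.162 eV)) = exp(-1.241) = 0.29.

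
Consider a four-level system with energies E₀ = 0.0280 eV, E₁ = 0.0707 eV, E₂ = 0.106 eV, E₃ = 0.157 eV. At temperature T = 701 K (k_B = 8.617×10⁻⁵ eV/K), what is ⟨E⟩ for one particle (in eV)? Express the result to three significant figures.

k_BT = 8.617×10⁻⁵ × 701 K = 0.060405 eV.
Eᵢ/kT = 0.46354, 1.1704, 1.7548, 2.5991.
Z = Σ e^(−Eᵢ/kT) = e^(−0.46354) + e^(−1.1704) + e^(−1.7548) + e^(−2.5991) = 0.62905 + 0.31024 + 0.17294 + 0.074340 = 1.1866.
⟨E⟩ = Σ Eᵢ e^(−Eᵢ/kT) / Z = (0.0280·0.62905 + 0.0707·0.31024 + 0.106·0.17294 + 0.157·0.074340) / 1.1866 = 0.0586 eV.

0.0586 eV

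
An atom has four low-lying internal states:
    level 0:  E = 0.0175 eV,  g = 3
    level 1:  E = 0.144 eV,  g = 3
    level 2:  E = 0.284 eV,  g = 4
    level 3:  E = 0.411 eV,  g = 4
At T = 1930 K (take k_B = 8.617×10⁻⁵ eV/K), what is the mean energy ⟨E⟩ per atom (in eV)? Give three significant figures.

k_BT = 8.617×10⁻⁵ × 1930 K = 0.16631 eV.
Eᵢ/kT = 0.10523, 0.86585, 1.7077, 2.4713.
Z = Σ gᵢe^(−Eᵢ/kT) = 3·e^(−0.10523) + 3·e^(−0.86585) + 4·e^(−1.7077) + 4·e^(−2.4713) = 2.7004 + 1.2621 + 0.72513 + 0.33790 = 5.0255.
⟨E⟩ = Σ Eᵢ gᵢe^(−Eᵢ/kT) / Z = (0.0175·2.7004 + 0.144·1.2621 + 0.284·0.72513 + 0.411·0.33790) / 5.0255 = 0.114 eV.

0.114 eV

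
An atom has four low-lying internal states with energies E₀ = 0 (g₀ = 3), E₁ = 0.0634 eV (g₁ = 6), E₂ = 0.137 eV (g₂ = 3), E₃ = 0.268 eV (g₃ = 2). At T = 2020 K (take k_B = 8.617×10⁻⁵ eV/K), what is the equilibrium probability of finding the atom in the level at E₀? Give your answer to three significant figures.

0.335

k_BT = 8.617×10⁻⁵ × 2020 K = 0.17406 eV.
Eᵢ/kT = 0, 0.36424, 0.78708, 1.5397.
Z = Σ gᵢe^(−Eᵢ/kT) = 3·e^(−0) + 6·e^(−0.36424) + 3·e^(−0.78708) + 2·e^(−1.5397) = 3.0000 + 4.1683 + 1.3655 + 0.42889 = 8.9627.
P₀ = g₀ e^(−E₀/kT) / Z = 3.0000/8.9627 = 0.335.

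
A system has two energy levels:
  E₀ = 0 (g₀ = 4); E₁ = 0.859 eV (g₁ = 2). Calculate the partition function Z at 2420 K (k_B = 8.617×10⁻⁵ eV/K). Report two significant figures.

k_BT = 8.617×10⁻⁵ × 2420 K = 0.2085 eV.
Eᵢ/kT = 0, 4.120.
Z = Σ gᵢe^(−Eᵢ/kT) = 4·e^(−0) + 2·e^(−4.120) = 4.000 + 0.03249 = 4.032.

Z = 4.0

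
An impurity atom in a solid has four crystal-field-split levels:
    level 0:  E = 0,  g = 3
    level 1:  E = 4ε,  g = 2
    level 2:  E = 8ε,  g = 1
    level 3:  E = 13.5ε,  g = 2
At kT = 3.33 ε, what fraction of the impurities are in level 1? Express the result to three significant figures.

0.161

Eᵢ/kT = 0, 1.2012, 2.4024, 4.0541.
Z = Σ gᵢe^(−Eᵢ/kT) = 3·e^(−0) + 2·e^(−1.2012) + 1·e^(−2.4024) + 2·e^(−4.0541) = 3.0000 + 0.60167 + 0.090500 + 0.034702 = 3.7269.
P₁ = g₁ e^(−E₁/kT) / Z = 0.60167/3.7269 = 0.161.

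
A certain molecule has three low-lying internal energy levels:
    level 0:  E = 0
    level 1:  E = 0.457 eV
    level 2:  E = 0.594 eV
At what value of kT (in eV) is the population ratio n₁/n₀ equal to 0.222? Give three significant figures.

0.304 eV

n₁/n₀ = exp[−(E₁−E₀)/kT] = 0.222.
⇒ (E₁−E₀)/kT = ln(1/0.222) = ln(4.5045) = 1.5051.
kT = 0.457 eV / 1.5051 = 0.304 eV.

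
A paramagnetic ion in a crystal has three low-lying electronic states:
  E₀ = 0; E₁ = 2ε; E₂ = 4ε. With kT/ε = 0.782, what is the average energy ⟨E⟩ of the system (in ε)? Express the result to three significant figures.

Eᵢ/kT = 0, 2.5575, 5.1151.
Z = Σ e^(−Eᵢ/kT) = e^(−0) + e^(−2.5575) + e^(−5.1151) = 1.0000 + 0.077498 + 0.0060054 = 1.0835.
⟨E⟩ = Σ Eᵢ e^(−Eᵢ/kT) / Z = (0·1.0000 + 2·0.077498 + 4·0.0060054) / 1.0835 = 0.165 ε.

0.165 ε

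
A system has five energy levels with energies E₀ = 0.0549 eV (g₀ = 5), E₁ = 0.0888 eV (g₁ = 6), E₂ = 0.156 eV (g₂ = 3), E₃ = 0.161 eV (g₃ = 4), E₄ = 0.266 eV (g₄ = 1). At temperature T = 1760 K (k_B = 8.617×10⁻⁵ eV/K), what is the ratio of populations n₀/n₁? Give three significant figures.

k_BT = 8.617×10⁻⁵ × 1760 K = 0.15166 eV.
n₀/n₁ = (g₀/g₁) exp[−(E₀−E₁)/kT] = (5/6) × exp(−(-0.0339 eV)/(0.15166 eV)) = (5/6) × exp(0.22353) = 1.04.

1.04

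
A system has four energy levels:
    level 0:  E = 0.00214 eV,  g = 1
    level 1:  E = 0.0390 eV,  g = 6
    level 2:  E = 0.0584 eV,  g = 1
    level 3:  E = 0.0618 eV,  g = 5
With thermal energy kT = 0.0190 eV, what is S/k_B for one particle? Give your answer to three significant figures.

Eᵢ/kT = 0.11263, 2.0526, 3.0737, 3.2526.
Z = Σ gᵢe^(−Eᵢ/kT) = 1·e^(−0.11263) + 6·e^(−2.0526) + 1·e^(−3.0737) + 5·e^(−3.2526) = 0.89348 + 0.77040 + 0.046250 + 0.19337 = 1.9035.
⟨E⟩ = Σ EᵢPᵢ = 0.024486 eV.
S/k_B = ln Z + ⟨E⟩/kT = ln(1.9035) + 0.024486/0.0190 = 0.64369 + 1.2887 = 1.93.

1.93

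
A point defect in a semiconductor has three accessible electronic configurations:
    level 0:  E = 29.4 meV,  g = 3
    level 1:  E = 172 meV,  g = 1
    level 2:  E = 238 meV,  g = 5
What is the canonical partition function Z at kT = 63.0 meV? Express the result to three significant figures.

Z = 2.06

Eᵢ/kT = 0.46667, 2.7302, 3.7778.
Z = Σ gᵢe^(−Eᵢ/kT) = 3·e^(−0.46667) + 1·e^(−2.7302) + 5·e^(−3.7778) = 1.8813 + 0.065206 + 0.11436 = 2.0609.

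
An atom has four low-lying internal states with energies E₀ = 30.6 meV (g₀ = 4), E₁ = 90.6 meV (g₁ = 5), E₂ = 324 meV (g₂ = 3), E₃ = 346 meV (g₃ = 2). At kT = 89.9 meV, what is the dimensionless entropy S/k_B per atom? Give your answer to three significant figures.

Eᵢ/kT = 0.34038, 1.0078, 3.6040, 3.8487.
Z = Σ gᵢe^(−Eᵢ/kT) = 4·e^(−0.34038) + 5·e^(−1.0078) + 3·e^(−3.6040) + 2·e^(−3.8487) = 2.8460 + 1.8251 + 0.081644 + 0.042615 = 4.7954.
⟨E⟩ = Σ EᵢPᵢ = 61.233 meV.
S/k_B = ln Z + ⟨E⟩/kT = ln(4.7954) + 61.233/89.9 = 1.5677 + 0.68112 = 2.25.

2.25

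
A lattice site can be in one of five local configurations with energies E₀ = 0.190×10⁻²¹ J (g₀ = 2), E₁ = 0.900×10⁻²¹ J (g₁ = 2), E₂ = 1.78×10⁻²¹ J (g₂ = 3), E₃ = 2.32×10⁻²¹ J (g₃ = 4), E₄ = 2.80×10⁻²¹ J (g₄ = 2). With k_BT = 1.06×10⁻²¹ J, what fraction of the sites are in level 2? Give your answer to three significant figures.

Eᵢ/kT = 0.17925, 0.84906, 1.6792, 2.1887, 2.6415.
Z = Σ gᵢe^(−Eᵢ/kT) = 2·e^(−0.17925) + 2·e^(−0.84906) + 3·e^(−1.6792) + 4·e^(−2.1887) + 2·e^(−2.6415) = 1.6718 + 0.85563 + 0.55957 + 0.44825 + 0.14251 = 3.6778.
P₂ = g₂ e^(−E₂/kT) / Z = 0.55957/3.6778 = 0.152.

0.152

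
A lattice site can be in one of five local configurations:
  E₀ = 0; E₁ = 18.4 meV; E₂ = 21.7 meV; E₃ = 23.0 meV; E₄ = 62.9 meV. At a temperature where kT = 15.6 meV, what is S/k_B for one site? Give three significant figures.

1.21

Eᵢ/kT = 0, 1.1795, 1.3910, 1.4744, 4.0321.
Z = Σ e^(−Eᵢ/kT) = e^(−0) + e^(−1.1795) + e^(−1.3910) + e^(−1.4744) + e^(−4.0321) = 1.0000 + 0.30743 + 0.24883 + 0.22892 + 0.017737 = 1.8029.
⟨E⟩ = Σ EᵢPᵢ = 9.6717 meV.
S/k_B = ln Z + ⟨E⟩/kT = ln(1.8029) + 9.6717/15.6 = 0.58940 + 0.61998 = 1.21.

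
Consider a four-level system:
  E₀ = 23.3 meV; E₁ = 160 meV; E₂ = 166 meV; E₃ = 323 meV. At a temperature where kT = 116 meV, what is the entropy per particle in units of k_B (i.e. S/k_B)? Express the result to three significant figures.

1.06

Eᵢ/kT = 0.20086, 1.3793, 1.4310, 2.7845.
Z = Σ e^(−Eᵢ/kT) = e^(−0.20086) + e^(−1.3793) + e^(−1.4310) + e^(−2.7845) = 0.81803 + 0.25175 + 0.23907 + 0.061760 = 1.3706.
⟨E⟩ = Σ EᵢPᵢ = 86.804 meV.
S/k_B = ln Z + ⟨E⟩/kT = ln(1.3706) + 86.804/116 = 0.31525 + 0.74831 = 1.06.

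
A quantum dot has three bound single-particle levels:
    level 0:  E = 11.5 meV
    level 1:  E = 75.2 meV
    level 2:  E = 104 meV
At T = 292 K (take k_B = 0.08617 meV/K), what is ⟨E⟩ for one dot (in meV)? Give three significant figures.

18.2 meV

k_BT = 0.08617 × 292 K = 25.162 meV.
Eᵢ/kT = 0.45704, 2.9886, 4.1332.
Z = Σ e^(−Eᵢ/kT) = e^(−0.45704) + e^(−2.9886) + e^(−4.1332) = 0.63316 + 0.050358 + 0.016031 = 0.69955.
⟨E⟩ = Σ Eᵢ e^(−Eᵢ/kT) / Z = (11.5·0.63316 + 75.2·0.050358 + 104·0.016031) / 0.69955 = 18.2 meV.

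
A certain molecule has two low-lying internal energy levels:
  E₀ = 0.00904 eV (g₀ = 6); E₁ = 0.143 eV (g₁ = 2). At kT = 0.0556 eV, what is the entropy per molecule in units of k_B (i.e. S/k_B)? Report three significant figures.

Eᵢ/kT = 0.16259, 2.5719.
Z = Σ gᵢe^(−Eᵢ/kT) = 6·e^(−0.16259) + 2·e^(−2.5719) = 5.0996 + 0.15278 = 5.2524.
⟨E⟩ = Σ EᵢPᵢ = 0.012937 eV.
S/k_B = ln Z + ⟨E⟩/kT = ln(5.2524) + 0.012937/0.0556 = 1.6587 + 0.23268 = 1.89.

1.89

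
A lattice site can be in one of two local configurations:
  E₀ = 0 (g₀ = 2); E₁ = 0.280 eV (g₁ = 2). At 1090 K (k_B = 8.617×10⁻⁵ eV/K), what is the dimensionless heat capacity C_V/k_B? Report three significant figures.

k_BT = 8.617×10⁻⁵ × 1090 K = 0.093925 eV.
Eᵢ/kT = 0, 2.9811.
Z = Σ gᵢe^(−Eᵢ/kT) = 2·e^(−0) + 2·e^(−2.9811) = 2.0000 + 0.10147 = 2.1015.
⟨E⟩ = 0.013520 eV, ⟨E²⟩ = 0.0037855 eV².
C_V/k_B = (⟨E²⟩ − ⟨E⟩²)/(kT)² = (0.0037855 − 0.00018279)/0.0088219 = 0.408.

0.408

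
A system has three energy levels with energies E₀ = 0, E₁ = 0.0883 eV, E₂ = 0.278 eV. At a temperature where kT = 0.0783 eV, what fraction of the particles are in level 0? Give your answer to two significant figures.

Eᵢ/kT = 0, 1.128, 3.550.
Z = Σ e^(−Eᵢ/kT) = e^(−0) + e^(−1.128) + e^(−3.550) = 1.000 + 0.3237 + 0.02872 = 1.352.
P₀ = e^(−E₀/kT) / Z = 1.000/1.352 = 0.74.

0.74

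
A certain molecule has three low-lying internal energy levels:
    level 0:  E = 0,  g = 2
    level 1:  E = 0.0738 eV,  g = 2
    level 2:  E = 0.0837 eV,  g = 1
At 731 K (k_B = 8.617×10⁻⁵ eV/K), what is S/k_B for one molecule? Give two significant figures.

1.4

k_BT = 8.617×10⁻⁵ × 731 K = 0.06299 eV.
Eᵢ/kT = 0, 1.172, 1.329.
Z = Σ gᵢe^(−Eᵢ/kT) = 2·e^(−0) + 2·e^(−1.172) + 1·e^(−1.329) = 2.000 + 0.6195 + 0.2647 = 2.884.
⟨E⟩ = Σ EᵢPᵢ = 0.02353 eV.
S/k_B = ln Z + ⟨E⟩/kT = ln(2.884) + 0.02353/0.06299 = 1.059 + 0.3736 = 1.4.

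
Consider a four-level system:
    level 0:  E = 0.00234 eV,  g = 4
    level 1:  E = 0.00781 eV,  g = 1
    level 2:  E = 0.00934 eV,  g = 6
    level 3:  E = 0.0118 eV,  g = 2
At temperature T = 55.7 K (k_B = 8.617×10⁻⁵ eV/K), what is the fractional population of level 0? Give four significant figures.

0.6673

k_BT = 8.617×10⁻⁵ × 55.7 K = 0.00479967 eV.
Eᵢ/kT = 0.487534, 1.62720, 1.94597, 2.45850.
Z = Σ gᵢe^(−Eᵢ/kT) = 4·e^(−0.487534) + 1·e^(−1.62720) + 6·e^(−1.94597) + 2·e^(−2.45850) = 2.45656 + 0.196479 + 0.857092 + 0.171126 = 3.68126.
P₀ = g₀ e^(−E₀/kT) / Z = 2.45656/3.68126 = 0.6673.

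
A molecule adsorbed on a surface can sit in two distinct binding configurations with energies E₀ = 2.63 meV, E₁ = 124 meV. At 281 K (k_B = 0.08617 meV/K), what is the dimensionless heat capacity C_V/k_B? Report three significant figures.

k_BT = 0.08617 × 281 K = 24.214 meV.
Eᵢ/kT = 0.10861, 5.1210.
Z = Σ e^(−Eᵢ/kT) = e^(−0.10861) + e^(−5.1210) = 0.89708 + 0.0059700 = 0.90305.
⟨E⟩ = 3.4324 meV, ⟨E²⟩ = 108.52 meV².
C_V/k_B = (⟨E²⟩ − ⟨E⟩²)/(kT)² = (108.52 − 11.781)/586.32 = 0.165.

0.165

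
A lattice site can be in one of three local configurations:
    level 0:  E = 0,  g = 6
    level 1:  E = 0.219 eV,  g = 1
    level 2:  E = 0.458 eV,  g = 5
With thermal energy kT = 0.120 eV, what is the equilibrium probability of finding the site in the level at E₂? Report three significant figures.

0.0175

Eᵢ/kT = 0, 1.8250, 3.8167.
Z = Σ gᵢe^(−Eᵢ/kT) = 6·e^(−0) + 1·e^(−1.8250) + 5·e^(−3.8167) = 6.0000 + 0.16122 + 0.11000 = 6.2712.
P₂ = g₂ e^(−E₂/kT) / Z = 0.11000/6.2712 = 0.0175.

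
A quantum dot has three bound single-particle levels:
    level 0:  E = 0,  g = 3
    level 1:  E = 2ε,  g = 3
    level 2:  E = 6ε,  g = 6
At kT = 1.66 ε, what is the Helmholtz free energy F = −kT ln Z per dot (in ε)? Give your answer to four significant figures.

Eᵢ/kT = 0, 1.20482, 3.61446.
Z = Σ gᵢe^(−Eᵢ/kT) = 3·e^(−0) + 3·e^(−1.20482) + 6·e^(−3.61446) = 3.00000 + 0.899238 + 0.161589 = 4.06083.
F = −kT ln Z = −1.66 × ln(4.06083) = −1.66 × 1.40139 = -2.326 ε.

-2.326 ε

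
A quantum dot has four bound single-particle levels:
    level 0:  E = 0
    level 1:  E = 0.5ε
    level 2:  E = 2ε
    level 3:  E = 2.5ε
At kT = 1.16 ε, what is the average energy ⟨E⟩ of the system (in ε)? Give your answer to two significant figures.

0.50 ε

Eᵢ/kT = 0, 0.4310, 1.724, 2.155.
Z = Σ e^(−Eᵢ/kT) = e^(−0) + e^(−0.4310) + e^(−1.724) + e^(−2.155) = 1.000 + 0.6499 + 0.1784 + 0.1159 = 1.944.
⟨E⟩ = Σ Eᵢ e^(−Eᵢ/kT) / Z = (0·1.000 + 0.5·0.6499 + 2·0.1784 + 2.5·0.1159) / 1.944 = 0.50 ε.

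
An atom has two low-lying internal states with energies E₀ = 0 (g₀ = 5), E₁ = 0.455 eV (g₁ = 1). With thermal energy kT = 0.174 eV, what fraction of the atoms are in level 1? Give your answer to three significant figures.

0.0144

Eᵢ/kT = 0, 2.6149.
Z = Σ gᵢe^(−Eᵢ/kT) = 5·e^(−0) + 1·e^(−2.6149) = 5.0000 + 0.073175 = 5.0732.
P₁ = g₁ e^(−E₁/kT) / Z = 0.073175/5.0732 = 0.0144.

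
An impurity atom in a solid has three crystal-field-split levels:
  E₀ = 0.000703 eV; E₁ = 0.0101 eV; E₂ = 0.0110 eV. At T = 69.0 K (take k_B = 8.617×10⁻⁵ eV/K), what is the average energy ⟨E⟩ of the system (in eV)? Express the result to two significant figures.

k_BT = 8.617×10⁻⁵ × 69.0 K = 0.005946 eV.
Eᵢ/kT = 0.1182, 1.699, 1.850.
Z = Σ e^(−Eᵢ/kT) = e^(−0.1182) + e^(−1.699) + e^(−1.850) = 0.8885 + 0.1829 + 0.1572 = 1.229.
⟨E⟩ = Σ Eᵢ e^(−Eᵢ/kT) / Z = (0.000703·0.8885 + 0.0101·0.1829 + 0.0110·0.1572) / 1.229 = 0.0034 eV.

0.0034 eV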